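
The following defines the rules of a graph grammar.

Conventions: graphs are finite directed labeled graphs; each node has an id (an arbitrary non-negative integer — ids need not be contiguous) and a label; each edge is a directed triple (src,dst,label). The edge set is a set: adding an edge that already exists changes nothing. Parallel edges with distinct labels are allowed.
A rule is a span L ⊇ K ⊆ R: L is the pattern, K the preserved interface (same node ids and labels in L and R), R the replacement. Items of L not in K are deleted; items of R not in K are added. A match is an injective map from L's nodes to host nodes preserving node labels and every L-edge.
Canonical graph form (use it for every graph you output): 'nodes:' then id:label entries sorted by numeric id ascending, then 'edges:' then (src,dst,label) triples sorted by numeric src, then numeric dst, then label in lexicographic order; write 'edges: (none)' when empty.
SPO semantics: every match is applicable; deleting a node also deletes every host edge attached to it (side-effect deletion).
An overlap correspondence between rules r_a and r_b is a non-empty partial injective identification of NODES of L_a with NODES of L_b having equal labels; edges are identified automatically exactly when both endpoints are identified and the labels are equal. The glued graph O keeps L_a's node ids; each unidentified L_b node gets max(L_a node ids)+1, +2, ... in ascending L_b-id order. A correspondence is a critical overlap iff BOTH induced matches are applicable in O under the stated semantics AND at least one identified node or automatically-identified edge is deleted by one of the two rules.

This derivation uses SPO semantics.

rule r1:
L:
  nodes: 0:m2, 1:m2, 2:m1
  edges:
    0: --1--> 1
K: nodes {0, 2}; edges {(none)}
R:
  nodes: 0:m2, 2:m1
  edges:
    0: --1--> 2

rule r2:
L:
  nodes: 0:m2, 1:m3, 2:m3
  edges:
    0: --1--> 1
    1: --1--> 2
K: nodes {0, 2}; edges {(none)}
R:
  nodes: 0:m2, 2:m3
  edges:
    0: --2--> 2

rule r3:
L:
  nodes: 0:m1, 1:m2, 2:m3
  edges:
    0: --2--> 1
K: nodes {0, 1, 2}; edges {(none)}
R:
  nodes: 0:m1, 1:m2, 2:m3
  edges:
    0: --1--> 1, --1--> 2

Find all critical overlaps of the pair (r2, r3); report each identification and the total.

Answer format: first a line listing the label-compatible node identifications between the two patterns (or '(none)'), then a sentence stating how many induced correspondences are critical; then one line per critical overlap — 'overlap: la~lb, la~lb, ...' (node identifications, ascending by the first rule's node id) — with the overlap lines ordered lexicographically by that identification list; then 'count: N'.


label-compatible node identifications between L(r2) and L(r3): 0~1, 1~2, 2~2
2 of the induced correspondences are critical overlaps of r2 and r3.
overlap: 0~1, 1~2
overlap: 1~2
count: 2


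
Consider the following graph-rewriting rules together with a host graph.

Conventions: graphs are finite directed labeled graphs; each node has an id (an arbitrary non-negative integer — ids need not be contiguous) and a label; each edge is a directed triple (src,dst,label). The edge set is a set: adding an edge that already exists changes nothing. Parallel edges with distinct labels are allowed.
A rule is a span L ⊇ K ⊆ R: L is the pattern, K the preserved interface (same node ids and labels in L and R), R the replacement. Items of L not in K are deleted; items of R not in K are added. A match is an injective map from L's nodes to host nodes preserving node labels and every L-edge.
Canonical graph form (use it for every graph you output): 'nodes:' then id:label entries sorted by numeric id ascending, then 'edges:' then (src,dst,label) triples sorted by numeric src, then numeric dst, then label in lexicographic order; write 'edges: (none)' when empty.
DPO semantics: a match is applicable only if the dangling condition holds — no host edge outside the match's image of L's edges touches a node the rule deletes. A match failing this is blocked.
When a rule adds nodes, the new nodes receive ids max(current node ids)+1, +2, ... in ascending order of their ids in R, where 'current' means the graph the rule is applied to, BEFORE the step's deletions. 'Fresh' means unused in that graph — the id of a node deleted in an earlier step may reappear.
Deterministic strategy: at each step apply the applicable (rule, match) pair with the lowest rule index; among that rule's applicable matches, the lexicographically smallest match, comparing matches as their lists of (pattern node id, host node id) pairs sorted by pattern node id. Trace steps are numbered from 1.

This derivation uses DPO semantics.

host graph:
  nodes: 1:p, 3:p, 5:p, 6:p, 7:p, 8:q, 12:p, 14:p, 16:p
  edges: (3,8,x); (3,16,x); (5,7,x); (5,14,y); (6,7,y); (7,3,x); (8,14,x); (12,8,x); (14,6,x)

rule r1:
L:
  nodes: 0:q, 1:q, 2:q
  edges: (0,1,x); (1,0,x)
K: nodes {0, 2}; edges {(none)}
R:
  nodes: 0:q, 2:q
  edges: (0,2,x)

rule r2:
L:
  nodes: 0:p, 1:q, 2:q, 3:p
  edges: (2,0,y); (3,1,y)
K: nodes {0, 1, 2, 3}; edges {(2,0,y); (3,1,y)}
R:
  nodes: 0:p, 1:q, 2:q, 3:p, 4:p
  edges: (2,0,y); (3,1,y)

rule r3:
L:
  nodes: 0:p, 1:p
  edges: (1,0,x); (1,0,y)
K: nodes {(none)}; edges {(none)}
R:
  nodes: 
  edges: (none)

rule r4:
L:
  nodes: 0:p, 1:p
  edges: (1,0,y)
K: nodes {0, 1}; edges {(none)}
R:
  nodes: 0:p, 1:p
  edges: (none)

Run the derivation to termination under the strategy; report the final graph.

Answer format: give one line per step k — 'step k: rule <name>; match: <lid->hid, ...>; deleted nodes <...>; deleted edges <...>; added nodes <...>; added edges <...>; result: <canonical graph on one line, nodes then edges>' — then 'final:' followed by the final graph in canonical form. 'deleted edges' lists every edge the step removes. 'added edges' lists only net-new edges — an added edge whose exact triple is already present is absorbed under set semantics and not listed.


step 1: rule r4; match: 0->7, 1->6; deleted nodes (none); deleted edges (6,7,y); added nodes (none); added edges (none); result: nodes: 1:p, 3:p, 5:p, 6:p, 7:p, 8:q, 12:p, 14:p, 16:p edges: (3,8,x); (3,16,x); (5,7,x); (5,14,y); (7,3,x); (8,14,x); (12,8,x); (14,6,x)
step 2: rule r4; match: 0->14, 1->5; deleted nodes (none); deleted edges (5,14,y); added nodes (none); added edges (none); result: nodes: 1:p, 3:p, 5:p, 6:p, 7:p, 8:q, 12:p, 14:p, 16:p edges: (3,8,x); (3,16,x); (5,7,x); (7,3,x); (8,14,x); (12,8,x); (14,6,x)
final:
nodes: 1:p, 3:p, 5:p, 6:p, 7:p, 8:q, 12:p, 14:p, 16:p
edges: (3,8,x); (3,16,x); (5,7,x); (7,3,x); (8,14,x); (12,8,x); (14,6,x)


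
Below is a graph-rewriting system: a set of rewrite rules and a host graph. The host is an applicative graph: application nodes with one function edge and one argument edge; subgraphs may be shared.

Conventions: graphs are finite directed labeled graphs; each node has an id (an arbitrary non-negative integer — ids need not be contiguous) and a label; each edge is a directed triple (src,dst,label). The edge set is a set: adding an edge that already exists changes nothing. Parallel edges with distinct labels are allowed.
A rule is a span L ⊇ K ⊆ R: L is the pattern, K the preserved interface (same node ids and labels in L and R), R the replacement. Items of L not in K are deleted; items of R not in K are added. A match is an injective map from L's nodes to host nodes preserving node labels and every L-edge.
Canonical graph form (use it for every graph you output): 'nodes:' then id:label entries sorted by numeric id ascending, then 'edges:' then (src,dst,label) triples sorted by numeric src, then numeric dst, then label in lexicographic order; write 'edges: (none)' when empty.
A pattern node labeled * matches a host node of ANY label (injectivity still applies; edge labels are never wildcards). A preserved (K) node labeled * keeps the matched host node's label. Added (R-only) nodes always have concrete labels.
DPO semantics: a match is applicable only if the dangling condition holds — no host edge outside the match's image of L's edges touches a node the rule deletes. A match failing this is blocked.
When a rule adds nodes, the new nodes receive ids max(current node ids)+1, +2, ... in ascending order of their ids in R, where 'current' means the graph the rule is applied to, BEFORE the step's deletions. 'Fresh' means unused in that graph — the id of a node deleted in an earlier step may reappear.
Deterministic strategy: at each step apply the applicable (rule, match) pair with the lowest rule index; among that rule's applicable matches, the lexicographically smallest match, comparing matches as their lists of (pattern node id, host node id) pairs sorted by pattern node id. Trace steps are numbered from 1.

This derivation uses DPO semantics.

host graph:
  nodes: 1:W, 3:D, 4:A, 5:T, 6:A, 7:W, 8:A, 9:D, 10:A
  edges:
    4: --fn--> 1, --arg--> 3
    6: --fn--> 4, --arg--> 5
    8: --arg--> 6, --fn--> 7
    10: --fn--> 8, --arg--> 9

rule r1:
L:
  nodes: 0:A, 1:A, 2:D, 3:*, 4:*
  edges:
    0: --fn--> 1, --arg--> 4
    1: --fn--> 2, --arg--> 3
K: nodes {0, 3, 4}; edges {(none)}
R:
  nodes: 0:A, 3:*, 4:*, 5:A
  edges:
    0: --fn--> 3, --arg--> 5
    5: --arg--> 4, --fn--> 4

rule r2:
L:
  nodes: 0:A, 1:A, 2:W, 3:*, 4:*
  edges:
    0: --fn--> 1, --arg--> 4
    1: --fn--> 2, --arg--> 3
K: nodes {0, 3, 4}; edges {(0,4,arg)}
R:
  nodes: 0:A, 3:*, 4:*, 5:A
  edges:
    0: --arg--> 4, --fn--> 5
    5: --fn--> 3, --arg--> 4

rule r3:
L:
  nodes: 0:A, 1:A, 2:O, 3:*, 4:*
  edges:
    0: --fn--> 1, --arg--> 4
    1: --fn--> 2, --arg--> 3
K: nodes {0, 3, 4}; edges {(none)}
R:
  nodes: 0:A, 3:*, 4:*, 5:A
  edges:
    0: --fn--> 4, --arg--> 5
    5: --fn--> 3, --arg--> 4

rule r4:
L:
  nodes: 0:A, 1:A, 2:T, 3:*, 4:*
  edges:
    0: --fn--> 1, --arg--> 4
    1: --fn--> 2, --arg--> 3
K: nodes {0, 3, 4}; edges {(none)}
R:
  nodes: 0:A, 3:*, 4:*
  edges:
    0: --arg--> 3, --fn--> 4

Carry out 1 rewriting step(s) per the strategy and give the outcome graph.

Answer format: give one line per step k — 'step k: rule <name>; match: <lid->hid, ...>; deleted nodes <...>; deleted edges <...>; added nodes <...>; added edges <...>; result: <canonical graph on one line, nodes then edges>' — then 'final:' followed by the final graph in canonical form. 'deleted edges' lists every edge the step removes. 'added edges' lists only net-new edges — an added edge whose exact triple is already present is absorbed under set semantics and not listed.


step 1: rule r2; match: 0->6, 1->4, 2->1, 3->3, 4->5; deleted nodes 1, 4; deleted edges (4,1,fn); (4,3,arg); (6,4,fn); added nodes 11; added edges (6,11,fn); (11,3,fn); (11,5,arg); result: nodes: 3:D, 5:T, 6:A, 7:W, 8:A, 9:D, 10:A, 11:A edges: (6,5,arg); (6,11,fn); (8,6,arg); (8,7,fn); (10,8,fn); (10,9,arg); (11,3,fn); (11,5,arg)
final:
nodes: 3:D, 5:T, 6:A, 7:W, 8:A, 9:D, 10:A, 11:A
edges: (6,5,arg); (6,11,fn); (8,6,arg); (8,7,fn); (10,8,fn); (10,9,arg); (11,3,fn); (11,5,arg)


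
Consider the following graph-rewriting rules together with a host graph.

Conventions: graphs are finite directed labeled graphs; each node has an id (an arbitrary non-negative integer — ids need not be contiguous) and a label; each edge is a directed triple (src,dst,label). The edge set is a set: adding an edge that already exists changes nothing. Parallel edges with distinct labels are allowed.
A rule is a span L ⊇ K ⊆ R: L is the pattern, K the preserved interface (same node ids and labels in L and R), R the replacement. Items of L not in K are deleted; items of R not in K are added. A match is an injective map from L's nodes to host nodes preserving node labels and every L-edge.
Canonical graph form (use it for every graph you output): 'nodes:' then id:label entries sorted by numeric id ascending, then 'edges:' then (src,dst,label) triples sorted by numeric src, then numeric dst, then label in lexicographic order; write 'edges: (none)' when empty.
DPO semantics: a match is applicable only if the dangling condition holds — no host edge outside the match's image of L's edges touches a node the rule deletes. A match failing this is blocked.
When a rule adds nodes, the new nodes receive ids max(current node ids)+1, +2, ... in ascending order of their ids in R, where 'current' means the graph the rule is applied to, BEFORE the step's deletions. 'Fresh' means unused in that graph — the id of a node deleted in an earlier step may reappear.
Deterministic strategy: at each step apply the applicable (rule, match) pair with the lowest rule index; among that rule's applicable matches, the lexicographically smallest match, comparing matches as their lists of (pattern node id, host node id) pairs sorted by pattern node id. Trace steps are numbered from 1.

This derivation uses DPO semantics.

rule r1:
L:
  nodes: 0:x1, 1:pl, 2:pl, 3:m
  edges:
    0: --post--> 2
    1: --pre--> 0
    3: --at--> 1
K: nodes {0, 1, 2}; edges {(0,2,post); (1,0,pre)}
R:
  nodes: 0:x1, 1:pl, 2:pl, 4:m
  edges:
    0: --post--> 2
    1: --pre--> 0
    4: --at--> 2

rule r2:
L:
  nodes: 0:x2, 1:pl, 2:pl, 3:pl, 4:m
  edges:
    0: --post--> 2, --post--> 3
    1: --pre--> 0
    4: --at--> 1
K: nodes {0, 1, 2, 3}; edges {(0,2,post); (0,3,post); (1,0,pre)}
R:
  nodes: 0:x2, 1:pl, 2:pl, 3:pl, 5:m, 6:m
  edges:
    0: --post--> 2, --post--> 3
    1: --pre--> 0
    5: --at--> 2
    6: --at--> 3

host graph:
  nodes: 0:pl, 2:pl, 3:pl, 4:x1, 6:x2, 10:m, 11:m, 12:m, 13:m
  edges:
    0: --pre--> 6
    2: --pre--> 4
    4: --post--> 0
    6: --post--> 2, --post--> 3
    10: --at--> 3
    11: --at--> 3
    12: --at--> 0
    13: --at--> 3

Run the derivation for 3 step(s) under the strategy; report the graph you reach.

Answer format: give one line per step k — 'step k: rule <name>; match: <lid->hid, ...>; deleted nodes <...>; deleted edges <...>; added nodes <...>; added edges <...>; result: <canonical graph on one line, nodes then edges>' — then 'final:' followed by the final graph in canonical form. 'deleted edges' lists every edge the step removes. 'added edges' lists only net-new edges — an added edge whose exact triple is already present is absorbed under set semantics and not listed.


step 1: rule r2; match: 0->6, 1->0, 2->2, 3->3, 4->12; deleted nodes 12; deleted edges (12,0,at); added nodes 14, 15; added edges (14,2,at); (15,3,at); result: nodes: 0:pl, 2:pl, 3:pl, 4:x1, 6:x2, 10:m, 11:m, 13:m, 14:m, 15:m edges: (0,6,pre); (2,4,pre); (4,0,post); (6,2,post); (6,3,post); (10,3,at); (11,3,at); (13,3,at); (14,2,at); (15,3,at)
step 2: rule r1; match: 0->4, 1->2, 2->0, 3->14; deleted nodes 14; deleted edges (14,2,at); added nodes 16; added edges (16,0,at); result: nodes: 0:pl, 2:pl, 3:pl, 4:x1, 6:x2, 10:m, 11:m, 13:m, 15:m, 16:m edges: (0,6,pre); (2,4,pre); (4,0,post); (6,2,post); (6,3,post); (10,3,at); (11,3,at); (13,3,at); (15,3,at); (16,0,at)
step 3: rule r2; match: 0->6, 1->0, 2->2, 3->3, 4->16; deleted nodes 16; deleted edges (16,0,at); added nodes 17, 18; added edges (17,2,at); (18,3,at); result: nodes: 0:pl, 2:pl, 3:pl, 4:x1, 6:x2, 10:m, 11:m, 13:m, 15:m, 17:m, 18:m edges: (0,6,pre); (2,4,pre); (4,0,post); (6,2,post); (6,3,post); (10,3,at); (11,3,at); (13,3,at); (15,3,at); (17,2,at); (18,3,at)
final:
nodes: 0:pl, 2:pl, 3:pl, 4:x1, 6:x2, 10:m, 11:m, 13:m, 15:m, 17:m, 18:m
edges: (0,6,pre); (2,4,pre); (4,0,post); (6,2,post); (6,3,post); (10,3,at); (11,3,at); (13,3,at); (15,3,at); (17,2,at); (18,3,at)


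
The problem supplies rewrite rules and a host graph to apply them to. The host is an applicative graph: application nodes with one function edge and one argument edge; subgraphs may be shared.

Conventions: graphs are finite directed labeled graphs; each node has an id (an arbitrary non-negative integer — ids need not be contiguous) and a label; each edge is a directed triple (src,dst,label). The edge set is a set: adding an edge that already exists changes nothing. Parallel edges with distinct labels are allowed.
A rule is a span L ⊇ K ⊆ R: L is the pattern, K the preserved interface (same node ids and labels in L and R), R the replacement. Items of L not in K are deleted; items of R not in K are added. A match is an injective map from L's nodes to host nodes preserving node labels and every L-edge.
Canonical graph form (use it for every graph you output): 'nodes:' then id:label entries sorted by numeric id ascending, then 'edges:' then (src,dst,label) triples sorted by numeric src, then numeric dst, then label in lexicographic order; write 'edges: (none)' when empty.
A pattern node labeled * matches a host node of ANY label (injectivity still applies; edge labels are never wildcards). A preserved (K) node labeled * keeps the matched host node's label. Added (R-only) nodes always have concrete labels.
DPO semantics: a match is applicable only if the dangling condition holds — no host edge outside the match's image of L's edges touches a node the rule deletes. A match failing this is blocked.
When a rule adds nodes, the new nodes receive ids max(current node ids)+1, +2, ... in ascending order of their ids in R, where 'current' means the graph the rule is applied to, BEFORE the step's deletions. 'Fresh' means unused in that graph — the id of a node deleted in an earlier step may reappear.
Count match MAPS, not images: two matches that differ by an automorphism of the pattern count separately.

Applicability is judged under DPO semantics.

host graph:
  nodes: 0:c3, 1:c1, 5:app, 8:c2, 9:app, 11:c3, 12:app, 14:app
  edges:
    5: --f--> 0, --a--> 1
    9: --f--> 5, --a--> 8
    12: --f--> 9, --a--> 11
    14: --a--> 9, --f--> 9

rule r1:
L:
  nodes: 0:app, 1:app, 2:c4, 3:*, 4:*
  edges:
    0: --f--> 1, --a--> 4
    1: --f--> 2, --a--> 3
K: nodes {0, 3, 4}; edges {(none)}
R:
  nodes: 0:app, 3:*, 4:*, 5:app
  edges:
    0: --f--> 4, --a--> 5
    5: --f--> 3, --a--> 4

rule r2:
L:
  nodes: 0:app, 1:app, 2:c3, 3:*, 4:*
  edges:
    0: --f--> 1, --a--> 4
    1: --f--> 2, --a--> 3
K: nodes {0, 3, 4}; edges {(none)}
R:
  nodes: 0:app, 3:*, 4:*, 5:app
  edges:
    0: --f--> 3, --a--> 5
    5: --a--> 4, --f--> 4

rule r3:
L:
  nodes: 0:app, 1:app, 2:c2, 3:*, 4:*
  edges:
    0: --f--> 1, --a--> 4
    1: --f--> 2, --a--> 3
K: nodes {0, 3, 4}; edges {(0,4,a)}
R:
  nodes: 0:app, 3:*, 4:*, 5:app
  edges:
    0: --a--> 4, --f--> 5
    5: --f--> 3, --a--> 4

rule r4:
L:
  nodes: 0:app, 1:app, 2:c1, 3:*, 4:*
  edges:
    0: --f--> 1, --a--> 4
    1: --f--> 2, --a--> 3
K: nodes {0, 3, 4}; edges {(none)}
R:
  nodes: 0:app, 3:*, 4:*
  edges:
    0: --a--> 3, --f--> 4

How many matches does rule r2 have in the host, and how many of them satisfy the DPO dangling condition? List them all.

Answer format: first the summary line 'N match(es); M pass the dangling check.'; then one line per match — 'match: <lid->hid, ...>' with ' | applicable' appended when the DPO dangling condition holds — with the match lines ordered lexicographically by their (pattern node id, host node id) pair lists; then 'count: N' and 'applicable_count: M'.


1 match(es); 1 pass the dangling check.
match: 0->9, 1->5, 2->0, 3->1, 4->8 | applicable
count: 1
applicable_count: 1


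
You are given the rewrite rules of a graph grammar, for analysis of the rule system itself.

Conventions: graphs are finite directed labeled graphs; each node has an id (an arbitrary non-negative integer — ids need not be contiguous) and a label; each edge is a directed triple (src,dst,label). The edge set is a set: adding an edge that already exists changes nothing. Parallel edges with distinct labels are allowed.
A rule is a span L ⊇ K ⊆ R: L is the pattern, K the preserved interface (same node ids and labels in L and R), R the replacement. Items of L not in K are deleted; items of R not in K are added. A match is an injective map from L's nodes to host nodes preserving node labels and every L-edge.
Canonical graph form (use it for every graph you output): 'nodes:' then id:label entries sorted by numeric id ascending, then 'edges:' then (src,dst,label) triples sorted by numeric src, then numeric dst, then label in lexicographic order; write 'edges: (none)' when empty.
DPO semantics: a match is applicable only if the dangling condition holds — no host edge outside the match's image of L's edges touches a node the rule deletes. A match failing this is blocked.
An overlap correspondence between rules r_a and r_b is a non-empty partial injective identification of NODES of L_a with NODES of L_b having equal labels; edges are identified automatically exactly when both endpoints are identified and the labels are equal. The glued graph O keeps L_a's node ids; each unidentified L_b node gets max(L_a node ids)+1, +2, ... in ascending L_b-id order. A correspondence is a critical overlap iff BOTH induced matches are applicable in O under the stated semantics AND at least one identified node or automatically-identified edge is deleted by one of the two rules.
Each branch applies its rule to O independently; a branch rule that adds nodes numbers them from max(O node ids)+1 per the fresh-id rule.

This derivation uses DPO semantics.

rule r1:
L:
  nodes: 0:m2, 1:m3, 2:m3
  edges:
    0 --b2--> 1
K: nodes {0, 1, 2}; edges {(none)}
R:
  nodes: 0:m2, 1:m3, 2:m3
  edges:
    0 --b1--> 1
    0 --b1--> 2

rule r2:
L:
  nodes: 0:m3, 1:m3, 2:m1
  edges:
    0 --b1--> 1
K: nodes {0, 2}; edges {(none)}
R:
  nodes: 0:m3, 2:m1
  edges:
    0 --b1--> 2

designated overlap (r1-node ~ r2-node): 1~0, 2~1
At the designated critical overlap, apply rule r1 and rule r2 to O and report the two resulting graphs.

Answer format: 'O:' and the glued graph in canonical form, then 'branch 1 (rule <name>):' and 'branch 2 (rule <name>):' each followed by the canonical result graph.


O:
nodes: 0:m2, 1:m3, 2:m3, 3:m1
edges: (0,1,b2); (1,2,b1)
branch 1 (rule r1):
nodes: 0:m2, 1:m3, 2:m3, 3:m1
edges: (0,1,b1); (0,2,b1); (1,2,b1)
branch 2 (rule r2):
nodes: 0:m2, 1:m3, 3:m1
edges: (0,1,b2); (1,3,b1)


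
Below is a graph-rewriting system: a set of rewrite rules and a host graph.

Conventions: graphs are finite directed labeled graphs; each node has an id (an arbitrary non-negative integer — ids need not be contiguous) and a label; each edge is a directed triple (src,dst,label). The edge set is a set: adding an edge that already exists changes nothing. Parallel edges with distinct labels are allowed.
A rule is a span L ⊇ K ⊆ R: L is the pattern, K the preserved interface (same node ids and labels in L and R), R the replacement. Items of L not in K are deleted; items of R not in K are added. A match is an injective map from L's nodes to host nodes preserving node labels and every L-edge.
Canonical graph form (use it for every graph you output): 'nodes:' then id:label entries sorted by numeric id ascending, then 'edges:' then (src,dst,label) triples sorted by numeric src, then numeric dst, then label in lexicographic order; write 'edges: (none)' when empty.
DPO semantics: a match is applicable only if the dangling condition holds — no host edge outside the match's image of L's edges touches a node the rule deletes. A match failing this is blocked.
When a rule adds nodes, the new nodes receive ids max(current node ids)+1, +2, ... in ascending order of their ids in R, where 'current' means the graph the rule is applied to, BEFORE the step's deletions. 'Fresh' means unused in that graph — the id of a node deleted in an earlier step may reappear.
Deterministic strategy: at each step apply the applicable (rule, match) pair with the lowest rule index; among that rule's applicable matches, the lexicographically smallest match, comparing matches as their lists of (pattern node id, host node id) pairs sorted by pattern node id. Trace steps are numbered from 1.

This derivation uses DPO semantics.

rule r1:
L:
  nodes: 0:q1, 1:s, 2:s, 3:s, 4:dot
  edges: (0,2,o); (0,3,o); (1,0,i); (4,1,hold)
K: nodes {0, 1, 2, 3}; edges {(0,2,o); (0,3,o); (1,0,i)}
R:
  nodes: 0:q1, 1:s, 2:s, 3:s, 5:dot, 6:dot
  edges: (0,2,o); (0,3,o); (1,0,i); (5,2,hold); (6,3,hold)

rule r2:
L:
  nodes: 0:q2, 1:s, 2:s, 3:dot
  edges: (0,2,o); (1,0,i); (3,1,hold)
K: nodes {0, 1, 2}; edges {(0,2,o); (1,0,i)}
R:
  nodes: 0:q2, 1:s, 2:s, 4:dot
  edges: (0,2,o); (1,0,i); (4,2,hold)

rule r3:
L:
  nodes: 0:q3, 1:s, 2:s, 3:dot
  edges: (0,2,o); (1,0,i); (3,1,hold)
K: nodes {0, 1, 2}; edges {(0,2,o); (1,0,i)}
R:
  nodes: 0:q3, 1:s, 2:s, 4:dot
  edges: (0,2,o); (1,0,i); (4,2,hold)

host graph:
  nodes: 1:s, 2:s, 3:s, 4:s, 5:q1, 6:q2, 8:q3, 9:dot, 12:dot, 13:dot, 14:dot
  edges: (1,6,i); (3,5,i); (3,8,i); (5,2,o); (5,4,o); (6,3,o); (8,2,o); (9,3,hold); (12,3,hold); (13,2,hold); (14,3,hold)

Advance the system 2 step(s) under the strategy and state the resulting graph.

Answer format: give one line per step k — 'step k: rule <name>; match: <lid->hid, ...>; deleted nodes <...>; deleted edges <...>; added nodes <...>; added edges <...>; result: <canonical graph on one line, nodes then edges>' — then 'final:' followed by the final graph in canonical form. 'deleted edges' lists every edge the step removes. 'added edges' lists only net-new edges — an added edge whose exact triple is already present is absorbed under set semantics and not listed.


step 1: rule r1; match: 0->5, 1->3, 2->2, 3->4, 4->9; deleted nodes 9; deleted edges (9,3,hold); added nodes 15, 16; added edges (15,2,hold); (16,4,hold); result: nodes: 1:s, 2:s, 3:s, 4:s, 5:q1, 6:q2, 8:q3, 12:dot, 13:dot, 14:dot, 15:dot, 16:dot edges: (1,6,i); (3,5,i); (3,8,i); (5,2,o); (5,4,o); (6,3,o); (8,2,o); (12,3,hold); (13,2,hold); (14,3,hold); (15,2,hold); (16,4,hold)
step 2: rule r1; match: 0->5, 1->3, 2->2, 3->4, 4->12; deleted nodes 12; deleted edges (12,3,hold); added nodes 17, 18; added edges (17,2,hold); (18,4,hold); result: nodes: 1:s, 2:s, 3:s, 4:s, 5:q1, 6:q2, 8:q3, 13:dot, 14:dot, 15:dot, 16:dot, 17:dot, 18:dot edges: (1,6,i); (3,5,i); (3,8,i); (5,2,o); (5,4,o); (6,3,o); (8,2,o); (13,2,hold); (14,3,hold); (15,2,hold); (16,4,hold); (17,2,hold); (18,4,hold)
final:
nodes: 1:s, 2:s, 3:s, 4:s, 5:q1, 6:q2, 8:q3, 13:dot, 14:dot, 15:dot, 16:dot, 17:dot, 18:dot
edges: (1,6,i); (3,5,i); (3,8,i); (5,2,o); (5,4,o); (6,3,o); (8,2,o); (13,2,hold); (14,3,hold); (15,2,hold); (16,4,hold); (17,2,hold); (18,4,hold)


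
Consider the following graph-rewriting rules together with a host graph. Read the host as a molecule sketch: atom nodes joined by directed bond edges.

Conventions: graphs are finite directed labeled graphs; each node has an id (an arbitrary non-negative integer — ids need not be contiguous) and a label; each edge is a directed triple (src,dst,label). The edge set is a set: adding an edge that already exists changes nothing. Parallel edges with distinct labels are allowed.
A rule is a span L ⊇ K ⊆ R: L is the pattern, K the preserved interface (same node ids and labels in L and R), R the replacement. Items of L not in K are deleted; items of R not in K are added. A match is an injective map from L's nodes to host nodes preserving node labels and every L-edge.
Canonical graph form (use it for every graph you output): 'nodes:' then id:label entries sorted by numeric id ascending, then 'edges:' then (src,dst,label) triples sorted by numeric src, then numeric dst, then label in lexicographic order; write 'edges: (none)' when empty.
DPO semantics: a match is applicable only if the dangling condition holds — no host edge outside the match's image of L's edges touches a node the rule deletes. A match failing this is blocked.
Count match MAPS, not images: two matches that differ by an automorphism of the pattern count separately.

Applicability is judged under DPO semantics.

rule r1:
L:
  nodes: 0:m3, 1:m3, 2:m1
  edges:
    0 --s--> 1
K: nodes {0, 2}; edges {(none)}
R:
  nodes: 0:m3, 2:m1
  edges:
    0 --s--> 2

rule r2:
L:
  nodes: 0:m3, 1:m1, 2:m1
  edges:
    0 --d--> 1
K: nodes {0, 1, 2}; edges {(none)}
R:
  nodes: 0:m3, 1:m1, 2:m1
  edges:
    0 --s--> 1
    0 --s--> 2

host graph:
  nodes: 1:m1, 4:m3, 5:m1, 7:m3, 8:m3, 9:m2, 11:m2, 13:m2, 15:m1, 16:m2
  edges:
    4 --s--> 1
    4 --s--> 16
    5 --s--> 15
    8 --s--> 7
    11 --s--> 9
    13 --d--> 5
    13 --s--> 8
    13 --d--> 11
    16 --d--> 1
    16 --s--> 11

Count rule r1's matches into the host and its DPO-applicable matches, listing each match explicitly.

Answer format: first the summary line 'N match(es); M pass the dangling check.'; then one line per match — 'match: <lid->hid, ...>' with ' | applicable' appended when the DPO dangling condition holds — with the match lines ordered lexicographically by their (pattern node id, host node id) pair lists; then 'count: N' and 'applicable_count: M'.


3 match(es); 3 pass the dangling check.
match: 0->8, 1->7, 2->1 | applicable
match: 0->8, 1->7, 2->5 | applicable
match: 0->8, 1->7, 2->15 | applicable
count: 3
applicable_count: 3


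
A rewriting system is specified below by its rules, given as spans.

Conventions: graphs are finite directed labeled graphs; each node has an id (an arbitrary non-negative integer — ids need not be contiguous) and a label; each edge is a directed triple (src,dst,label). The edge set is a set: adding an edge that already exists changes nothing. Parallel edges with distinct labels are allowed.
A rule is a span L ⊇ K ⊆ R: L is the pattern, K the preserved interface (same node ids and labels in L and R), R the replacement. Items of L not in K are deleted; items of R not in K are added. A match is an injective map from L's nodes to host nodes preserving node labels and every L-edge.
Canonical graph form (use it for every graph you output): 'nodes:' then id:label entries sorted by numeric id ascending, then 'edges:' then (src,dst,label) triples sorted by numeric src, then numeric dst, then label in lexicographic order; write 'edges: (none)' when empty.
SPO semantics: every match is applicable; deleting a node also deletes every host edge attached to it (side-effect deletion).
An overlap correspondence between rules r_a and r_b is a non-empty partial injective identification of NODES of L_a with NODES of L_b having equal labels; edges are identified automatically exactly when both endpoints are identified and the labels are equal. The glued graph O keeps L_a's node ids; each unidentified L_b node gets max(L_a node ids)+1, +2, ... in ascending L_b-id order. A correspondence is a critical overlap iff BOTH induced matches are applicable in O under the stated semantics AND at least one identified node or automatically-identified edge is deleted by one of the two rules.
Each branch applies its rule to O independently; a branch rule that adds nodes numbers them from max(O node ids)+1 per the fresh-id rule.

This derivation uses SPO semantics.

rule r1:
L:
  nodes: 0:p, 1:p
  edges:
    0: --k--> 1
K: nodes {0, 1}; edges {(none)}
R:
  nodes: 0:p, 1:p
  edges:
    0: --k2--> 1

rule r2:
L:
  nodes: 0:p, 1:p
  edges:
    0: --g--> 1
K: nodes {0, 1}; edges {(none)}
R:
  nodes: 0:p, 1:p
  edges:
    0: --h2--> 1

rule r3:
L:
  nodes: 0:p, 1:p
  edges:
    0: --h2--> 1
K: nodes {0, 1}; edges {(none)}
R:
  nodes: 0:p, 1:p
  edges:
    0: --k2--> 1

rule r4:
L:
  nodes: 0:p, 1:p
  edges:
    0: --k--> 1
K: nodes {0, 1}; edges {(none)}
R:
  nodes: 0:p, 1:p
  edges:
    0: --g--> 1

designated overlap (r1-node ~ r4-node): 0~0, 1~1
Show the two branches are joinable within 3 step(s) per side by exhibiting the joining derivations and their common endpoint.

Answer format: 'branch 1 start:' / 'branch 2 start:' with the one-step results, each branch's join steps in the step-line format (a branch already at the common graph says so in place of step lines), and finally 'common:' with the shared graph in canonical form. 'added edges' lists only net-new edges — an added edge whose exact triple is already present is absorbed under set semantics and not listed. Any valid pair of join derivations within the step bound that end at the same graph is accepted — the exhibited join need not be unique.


branch 1 start:
nodes: 0:p, 1:p
edges: (0,1,k2)
branch 2 start:
nodes: 0:p, 1:p
edges: (0,1,g)
branch 1: already at the common graph (0 steps)
branch 2 step 1: rule r2; match: 0->0, 1->1; deleted nodes (none); deleted edges (0,1,g); added nodes (none); added edges (0,1,h2); result: nodes: 0:p, 1:p edges: (0,1,h2)
branch 2 step 2: rule r3; match: 0->0, 1->1; deleted nodes (none); deleted edges (0,1,h2); added nodes (none); added edges (0,1,k2); result: nodes: 0:p, 1:p edges: (0,1,k2)
common:
nodes: 0:p, 1:p
edges: (0,1,k2)


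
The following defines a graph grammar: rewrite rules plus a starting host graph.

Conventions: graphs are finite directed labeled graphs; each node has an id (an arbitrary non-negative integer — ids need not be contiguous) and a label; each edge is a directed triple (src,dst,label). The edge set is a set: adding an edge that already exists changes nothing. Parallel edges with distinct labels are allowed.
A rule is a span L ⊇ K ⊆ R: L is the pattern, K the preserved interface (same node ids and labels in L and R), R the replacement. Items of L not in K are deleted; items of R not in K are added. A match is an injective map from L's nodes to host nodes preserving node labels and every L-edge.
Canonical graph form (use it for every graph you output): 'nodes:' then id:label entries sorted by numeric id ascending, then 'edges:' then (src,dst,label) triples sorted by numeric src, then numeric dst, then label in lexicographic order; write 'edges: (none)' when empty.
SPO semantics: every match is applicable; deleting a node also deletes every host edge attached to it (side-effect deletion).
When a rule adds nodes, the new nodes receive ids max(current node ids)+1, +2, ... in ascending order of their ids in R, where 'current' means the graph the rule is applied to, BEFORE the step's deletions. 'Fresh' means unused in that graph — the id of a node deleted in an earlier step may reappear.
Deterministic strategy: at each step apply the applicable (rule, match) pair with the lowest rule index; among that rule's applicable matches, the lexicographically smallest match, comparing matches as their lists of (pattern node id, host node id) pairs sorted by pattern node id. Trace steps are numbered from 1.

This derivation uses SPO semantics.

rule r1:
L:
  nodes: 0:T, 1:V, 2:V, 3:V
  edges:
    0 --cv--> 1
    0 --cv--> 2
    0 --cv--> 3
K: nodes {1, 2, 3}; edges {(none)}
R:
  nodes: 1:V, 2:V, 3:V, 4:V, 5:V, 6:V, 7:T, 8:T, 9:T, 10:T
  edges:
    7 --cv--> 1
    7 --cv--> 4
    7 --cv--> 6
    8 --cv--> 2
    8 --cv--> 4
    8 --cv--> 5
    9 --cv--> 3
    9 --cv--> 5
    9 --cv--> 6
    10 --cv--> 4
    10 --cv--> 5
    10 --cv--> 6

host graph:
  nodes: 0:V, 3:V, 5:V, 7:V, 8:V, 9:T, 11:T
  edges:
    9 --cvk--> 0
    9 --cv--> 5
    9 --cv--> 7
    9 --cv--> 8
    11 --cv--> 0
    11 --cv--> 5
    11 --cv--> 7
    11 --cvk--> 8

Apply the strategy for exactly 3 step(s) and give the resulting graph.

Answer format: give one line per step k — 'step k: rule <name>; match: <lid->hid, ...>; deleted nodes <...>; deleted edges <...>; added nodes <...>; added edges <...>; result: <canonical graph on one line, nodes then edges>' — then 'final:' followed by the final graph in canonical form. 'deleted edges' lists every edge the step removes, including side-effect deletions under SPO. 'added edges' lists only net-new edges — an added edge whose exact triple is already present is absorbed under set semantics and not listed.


step 1: rule r1; match: 0->9, 1->5, 2->7, 3->8; deleted nodes 9; deleted edges (9,0,cvk); (9,5,cv); (9,7,cv); (9,8,cv); added nodes 12, 13, 14, 15, 16, 17, 18; added edges (15,5,cv); (15,12,cv); (15,14,cv); (16,7,cv); (16,12,cv); (16,13,cv); (17,8,cv); (17,13,cv); (17,14,cv); (18,12,cv); (18,13,cv); (18,14,cv); result: nodes: 0:V, 3:V, 5:V, 7:V, 8:V, 11:T, 12:V, 13:V, 14:V, 15:T, 16:T, 17:T, 18:T edges: (11,0,cv); (11,5,cv); (11,7,cv); (11,8,cvk); (15,5,cv); (15,12,cv); (15,14,cv); (16,7,cv); (16,12,cv); (16,13,cv); (17,8,cv); (17,13,cv); (17,14,cv); (18,12,cv); (18,13,cv); (18,14,cv)
step 2: rule r1; match: 0->11, 1->0, 2->5, 3->7; deleted nodes 11; deleted edges (11,0,cv); (11,5,cv); (11,7,cv); (11,8,cvk); added nodes 19, 20, 21, 22, 23, 24, 25; added edges (22,0,cv); (22,19,cv); (22,21,cv); (23,5,cv); (23,19,cv); (23,20,cv); (24,7,cv); (24,20,cv); (24,21,cv); (25,19,cv); (25,20,cv); (25,21,cv); result: nodes: 0:V, 3:V, 5:V, 7:V, 8:V, 12:V, 13:V, 14:V, 15:T, 16:T, 17:T, 18:T, 19:V, 20:V, 21:V, 22:T, 23:T, 24:T, 25:T edges: (15,5,cv); (15,12,cv); (15,14,cv); (16,7,cv); (16,12,cv); (16,13,cv); (17,8,cv); (17,13,cv); (17,14,cv); (18,12,cv); (18,13,cv); (18,14,cv); (22,0,cv); (22,19,cv); (22,21,cv); (23,5,cv); (23,19,cv); (23,20,cv); (24,7,cv); (24,20,cv); (24,21,cv); (25,19,cv); (25,20,cv); (25,21,cv)
step 3: rule r1; match: 0->15, 1->5, 2->12, 3->14; deleted nodes 15; deleted edges (15,5,cv); (15,12,cv); (15,14,cv); added nodes 26, 27, 28, 29, 30, 31, 32; added edges (29,5,cv); (29,26,cv); (29,28,cv); (30,12,cv); (30,26,cv); (30,27,cv); (31,14,cv); (31,27,cv); (31,28,cv); (32,26,cv); (32,27,cv); (32,28,cv); result: nodes: 0:V, 3:V, 5:V, 7:V, 8:V, 12:V, 13:V, 14:V, 16:T, 17:T, 18:T, 19:V, 20:V, 21:V, 22:T, 23:T, 24:T, 25:T, 26:V, 27:V, 28:V, 29:T, 30:T, 31:T, 32:T edges: (16,7,cv); (16,12,cv); (16,13,cv); (17,8,cv); (17,13,cv); (17,14,cv); (18,12,cv); (18,13,cv); (18,14,cv); (22,0,cv); (22,19,cv); (22,21,cv); (23,5,cv); (23,19,cv); (23,20,cv); (24,7,cv); (24,20,cv); (24,21,cv); (25,19,cv); (25,20,cv); (25,21,cv); (29,5,cv); (29,26,cv); (29,28,cv); (30,12,cv); (30,26,cv); (30,27,cv); (31,14,cv); (31,27,cv); (31,28,cv); (32,26,cv); (32,27,cv); (32,28,cv)
final:
nodes: 0:V, 3:V, 5:V, 7:V, 8:V, 12:V, 13:V, 14:V, 16:T, 17:T, 18:T, 19:V, 20:V, 21:V, 22:T, 23:T, 24:T, 25:T, 26:V, 27:V, 28:V, 29:T, 30:T, 31:T, 32:T
edges: (16,7,cv); (16,12,cv); (16,13,cv); (17,8,cv); (17,13,cv); (17,14,cv); (18,12,cv); (18,13,cv); (18,14,cv); (22,0,cv); (22,19,cv); (22,21,cv); (23,5,cv); (23,19,cv); (23,20,cv); (24,7,cv); (24,20,cv); (24,21,cv); (25,19,cv); (25,20,cv); (25,21,cv); (29,5,cv); (29,26,cv); (29,28,cv); (30,12,cv); (30,26,cv); (30,27,cv); (31,14,cv); (31,27,cv); (31,28,cv); (32,26,cv); (32,27,cv); (32,28,cv)


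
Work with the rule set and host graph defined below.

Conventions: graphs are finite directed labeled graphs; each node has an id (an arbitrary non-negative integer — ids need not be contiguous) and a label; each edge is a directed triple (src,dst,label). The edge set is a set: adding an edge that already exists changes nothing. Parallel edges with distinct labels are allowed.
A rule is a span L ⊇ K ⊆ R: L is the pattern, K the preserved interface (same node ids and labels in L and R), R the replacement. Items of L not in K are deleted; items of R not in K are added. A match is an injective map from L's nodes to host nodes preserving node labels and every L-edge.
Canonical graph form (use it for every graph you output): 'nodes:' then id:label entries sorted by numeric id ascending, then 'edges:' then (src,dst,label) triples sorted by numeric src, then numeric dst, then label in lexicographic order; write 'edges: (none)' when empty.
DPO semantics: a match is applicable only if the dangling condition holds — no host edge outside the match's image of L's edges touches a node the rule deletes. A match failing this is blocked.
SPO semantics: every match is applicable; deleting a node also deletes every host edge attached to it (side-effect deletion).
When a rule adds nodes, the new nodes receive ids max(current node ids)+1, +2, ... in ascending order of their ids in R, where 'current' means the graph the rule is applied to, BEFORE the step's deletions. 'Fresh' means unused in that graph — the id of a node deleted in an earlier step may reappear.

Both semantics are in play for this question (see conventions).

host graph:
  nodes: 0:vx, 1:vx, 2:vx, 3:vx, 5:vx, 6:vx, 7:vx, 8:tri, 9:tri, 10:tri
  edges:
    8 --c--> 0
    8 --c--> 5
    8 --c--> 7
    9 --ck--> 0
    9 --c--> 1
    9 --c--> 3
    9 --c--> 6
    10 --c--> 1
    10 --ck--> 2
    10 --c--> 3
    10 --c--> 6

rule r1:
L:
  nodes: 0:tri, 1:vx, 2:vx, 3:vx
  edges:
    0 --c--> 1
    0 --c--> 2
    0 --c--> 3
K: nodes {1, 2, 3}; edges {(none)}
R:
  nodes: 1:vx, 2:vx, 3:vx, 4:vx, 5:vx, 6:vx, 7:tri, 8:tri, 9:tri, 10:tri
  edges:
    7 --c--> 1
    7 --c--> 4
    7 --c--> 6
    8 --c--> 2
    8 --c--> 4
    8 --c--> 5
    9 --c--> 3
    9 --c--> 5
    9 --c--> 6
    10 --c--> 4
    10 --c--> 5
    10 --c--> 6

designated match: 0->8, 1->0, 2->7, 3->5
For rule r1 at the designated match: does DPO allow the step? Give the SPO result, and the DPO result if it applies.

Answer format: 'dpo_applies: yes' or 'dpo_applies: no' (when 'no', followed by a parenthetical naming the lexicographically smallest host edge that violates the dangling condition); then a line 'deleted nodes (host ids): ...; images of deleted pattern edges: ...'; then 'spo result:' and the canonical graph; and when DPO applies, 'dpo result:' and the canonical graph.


dpo_applies: yes
deleted nodes (host ids): 8; images of deleted pattern edges: (8,0,c); (8,5,c); (8,7,c)
spo result:
nodes: 0:vx, 1:vx, 2:vx, 3:vx, 5:vx, 6:vx, 7:vx, 9:tri, 10:tri, 11:vx, 12:vx, 13:vx, 14:tri, 15:tri, 16:tri, 17:tri
edges: (9,0,ck); (9,1,c); (9,3,c); (9,6,c); (10,1,c); (10,2,ck); (10,3,c); (10,6,c); (14,0,c); (14,11,c); (14,13,c); (15,7,c); (15,11,c); (15,12,c); (16,5,c); (16,12,c); (16,13,c); (17,11,c); (17,12,c); (17,13,c)
dpo result:
nodes: 0:vx, 1:vx, 2:vx, 3:vx, 5:vx, 6:vx, 7:vx, 9:tri, 10:tri, 11:vx, 12:vx, 13:vx, 14:tri, 15:tri, 16:tri, 17:tri
edges: (9,0,ck); (9,1,c); (9,3,c); (9,6,c); (10,1,c); (10,2,ck); (10,3,c); (10,6,c); (14,0,c); (14,11,c); (14,13,c); (15,7,c); (15,11,c); (15,12,c); (16,5,c); (16,12,c); (16,13,c); (17,11,c); (17,12,c); (17,13,c)
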